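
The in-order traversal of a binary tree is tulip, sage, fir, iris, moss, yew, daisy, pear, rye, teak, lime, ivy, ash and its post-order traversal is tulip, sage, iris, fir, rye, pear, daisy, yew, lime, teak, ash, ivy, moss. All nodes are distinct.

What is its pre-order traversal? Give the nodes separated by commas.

The last element of post-order is the root; it splits in-order into left and right subtrees.
Root moss: left subtree has 4 nodes {tulip, sage, fir, iris}, right has 8 {yew, daisy, pear, rye, teak, lime, ivy, ash}.
  Root fir: left subtree has 2 nodes {tulip, sage}, right has 1 {iris}.
    Root sage: left subtree has 1 node {tulip}, right has 0 { }.
  Root ivy: left subtree has 6 nodes {yew, daisy, pear, rye, teak, lime}, right has 1 {ash}.
    Root teak: left subtree has 4 nodes {yew, daisy, pear, rye}, right has 1 {lime}.
      Root yew: left subtree has 0 nodes { }, right has 3 {daisy, pear, rye}.
        Root daisy: left subtree has 0 nodes { }, right has 2 {pear, rye}.
          Root pear: left subtree has 0 nodes { }, right has 1 {rye}.

moss, fir, sage, tulip, iris, ivy, teak, yew, daisy, pear, rye, lime, ash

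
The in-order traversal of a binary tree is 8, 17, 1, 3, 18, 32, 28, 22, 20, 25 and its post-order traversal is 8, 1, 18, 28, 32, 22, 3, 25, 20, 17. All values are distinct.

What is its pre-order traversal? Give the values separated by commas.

The last element of post-order is the root; it splits in-order into left and right subtrees.
Root 17: left subtree has 1 node {8}, right has 8 {1, 3, 18, 32, 28, 22, 20, 25}.
  Root 20: left subtree has 6 nodes {1, 3, 18, 32, 28, 22}, right has 1 {25}.
    Root 3: left subtree has 1 node {1}, right has 4 {18, 32, 28, 22}.
      Root 22: left subtree has 3 nodes {18, 32, 28}, right has 0 { }.
        Root 32: left subtree has 1 node {18}, right has 1 {28}.

17, 8, 20, 3, 1, 22, 32, 18, 28, 25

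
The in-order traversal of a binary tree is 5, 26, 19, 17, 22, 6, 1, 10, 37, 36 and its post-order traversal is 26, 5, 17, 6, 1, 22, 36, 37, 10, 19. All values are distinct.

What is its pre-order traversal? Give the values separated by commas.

The last element of post-order is the root; it splits in-order into left and right subtrees.
Root 19: left subtree has 2 nodes {5, 26}, right has 7 {17, 22, 6, 1, 10, 37, 36}.
  Root 5: left subtree has 0 nodes { }, right has 1 {26}.
  Root 10: left subtree has 4 nodes {17, 22, 6, 1}, right has 2 {37, 36}.
    Root 22: left subtree has 1 node {17}, right has 2 {6, 1}.
      Root 1: left subtree has 1 node {6}, right has 0 { }.
    Root 37: left subtree has 0 nodes { }, right has 1 {36}.

19, 5, 26, 10, 22, 17, 1, 6, 37, 36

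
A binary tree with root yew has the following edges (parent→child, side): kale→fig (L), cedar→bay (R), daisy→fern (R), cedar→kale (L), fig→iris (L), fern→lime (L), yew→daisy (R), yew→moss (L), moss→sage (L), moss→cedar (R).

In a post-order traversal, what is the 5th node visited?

bay

Post-order visits the left subtree, then the right subtree, then the node.
At yew: go left to moss.
  At moss: go left to sage.
    sage is a leaf — visit sage.
  At moss: go right to cedar.
    At cedar: go left to kale.
      At kale: go left to fig.
        At fig: go left to iris.
          iris is a leaf — visit iris.
        At fig: no right child.
        Visit fig.
      At kale: no right child.
      Visit kale.
    At cedar: go right to bay.
      bay is a leaf — visit bay.
    Visit cedar.
  Visit moss.
At yew: go right to daisy.
  At daisy: no left child.
  At daisy: go right to fern.
    At fern: go left to lime.
      lime is a leaf — visit lime.
    At fern: no right child.
    Visit fern.
  Visit daisy.
Visit yew.
Full post-order sequence: sage, iris, fig, kale, bay, cedar, moss, lime, fern, daisy, yew.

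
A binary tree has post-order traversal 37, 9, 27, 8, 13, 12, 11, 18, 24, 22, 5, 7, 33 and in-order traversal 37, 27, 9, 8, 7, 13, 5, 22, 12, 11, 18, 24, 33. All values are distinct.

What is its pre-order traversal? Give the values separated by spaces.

33 7 8 27 37 9 5 13 22 24 18 11 12

The last element of post-order is the root; it splits in-order into left and right subtrees.
Root 33: left subtree has 12 nodes {37, 27, 9, 8, 7, 13, 5, 22, 12, 11, 18, 24}, right has 0 { }.
  Root 7: left subtree has 4 nodes {37, 27, 9, 8}, right has 7 {13, 5, 22, 12, 11, 18, 24}.
    Root 8: left subtree has 3 nodes {37, 27, 9}, right has 0 { }.
      Root 27: left subtree has 1 node {37}, right has 1 {9}.
    Root 5: left subtree has 1 node {13}, right has 5 {22, 12, 11, 18, 24}.
      Root 22: left subtree has 0 nodes { }, right has 4 {12, 11, 18, 24}.
        Root 24: left subtree has 3 nodes {12, 11, 18}, right has 0 { }.
          Root 18: left subtree has 2 nodes {12, 11}, right has 0 { }.
            Root 11: left subtree has 1 node {12}, right has 0 { }.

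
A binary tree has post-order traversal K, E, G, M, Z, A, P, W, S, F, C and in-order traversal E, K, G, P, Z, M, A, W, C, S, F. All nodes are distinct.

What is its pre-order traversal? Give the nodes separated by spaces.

The last element of post-order is the root; it splits in-order into left and right subtrees.
Root C: left subtree has 8 nodes {E, K, G, P, Z, M, A, W}, right has 2 {S, F}.
  Root W: left subtree has 7 nodes {E, K, G, P, Z, M, A}, right has 0 { }.
    Root P: left subtree has 3 nodes {E, K, G}, right has 3 {Z, M, A}.
      Root G: left subtree has 2 nodes {E, K}, right has 0 { }.
        Root E: left subtree has 0 nodes { }, right has 1 {K}.
      Root A: left subtree has 2 nodes {Z, M}, right has 0 { }.
        Root Z: left subtree has 0 nodes { }, right has 1 {M}.
  Root F: left subtree has 1 node {S}, right has 0 { }.

C W P G E K A Z M F S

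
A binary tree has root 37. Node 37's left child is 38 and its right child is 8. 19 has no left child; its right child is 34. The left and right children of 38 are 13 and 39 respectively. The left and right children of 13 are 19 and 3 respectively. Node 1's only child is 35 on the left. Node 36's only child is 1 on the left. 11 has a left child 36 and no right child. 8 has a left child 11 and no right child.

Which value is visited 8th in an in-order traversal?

In-order visits the left subtree, then the node, then the right subtree.
At 37: go left to 38.
  At 38: go left to 13.
    At 13: go left to 19.
      At 19: no left child.
      Visit 19.
      At 19: go right to 34.
        34 is a leaf — visit 34.
    Visit 13.
    At 13: go right to 3.
      3 is a leaf — visit 3.
  Visit 38.
  At 38: go right to 39.
    39 is a leaf — visit 39.
Visit 37.
At 37: go right to 8.
  At 8: go left to 11.
    At 11: go left to 36.
      At 36: go left to 1.
        At 1: go left to 35.
          35 is a leaf — visit 35.
        Visit 1.
        At 1: no right child.
      Visit 36.
      At 36: no right child.
    Visit 11.
    At 11: no right child.
  Visit 8.
  At 8: no right child.
Full in-order sequence: 19, 34, 13, 3, 38, 39, 37, 35, 1, 36, 11, 8.

35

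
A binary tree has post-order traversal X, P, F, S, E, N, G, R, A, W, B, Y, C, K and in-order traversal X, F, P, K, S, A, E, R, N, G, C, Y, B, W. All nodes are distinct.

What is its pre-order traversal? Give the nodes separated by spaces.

The last element of post-order is the root; it splits in-order into left and right subtrees.
Root K: left subtree has 3 nodes {X, F, P}, right has 10 {S, A, E, R, N, G, C, Y, B, W}.
  Root F: left subtree has 1 node {X}, right has 1 {P}.
  Root C: left subtree has 6 nodes {S, A, E, R, N, G}, right has 3 {Y, B, W}.
    Root A: left subtree has 1 node {S}, right has 4 {E, R, N, G}.
      Root R: left subtree has 1 node {E}, right has 2 {N, G}.
        Root G: left subtree has 1 node {N}, right has 0 { }.
    Root Y: left subtree has 0 nodes { }, right has 2 {B, W}.
      Root B: left subtree has 0 nodes { }, right has 1 {W}.

K F X P C A S R E G N Y B W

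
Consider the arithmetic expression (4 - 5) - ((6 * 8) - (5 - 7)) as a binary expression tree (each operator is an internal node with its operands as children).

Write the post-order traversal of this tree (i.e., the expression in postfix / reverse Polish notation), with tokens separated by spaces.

4 5 - 6 8 * 5 7 - - -

Post-order on an expression tree gives postfix notation: for each operator, emit left operand, right operand, then the operator.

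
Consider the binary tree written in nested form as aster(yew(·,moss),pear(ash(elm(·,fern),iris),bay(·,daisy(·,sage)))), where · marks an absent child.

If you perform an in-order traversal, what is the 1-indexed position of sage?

In-order visits the left subtree, then the node, then the right subtree.
At aster: go left to yew.
  At yew: no left child.
  Visit yew.
  At yew: go right to moss.
    moss is a leaf — visit moss.
Visit aster.
At aster: go right to pear.
  At pear: go left to ash.
    At ash: go left to elm.
      At elm: no left child.
      Visit elm.
      At elm: go right to fern.
        fern is a leaf — visit fern.
    Visit ash.
    At ash: go right to iris.
      iris is a leaf — visit iris.
  Visit pear.
  At pear: go right to bay.
    At bay: no left child.
    Visit bay.
    At bay: go right to daisy.
      At daisy: no left child.
      Visit daisy.
      At daisy: go right to sage.
        sage is a leaf — visit sage.
Full in-order sequence: yew, moss, aster, elm, fern, ash, iris, pear, bay, daisy, sage.

11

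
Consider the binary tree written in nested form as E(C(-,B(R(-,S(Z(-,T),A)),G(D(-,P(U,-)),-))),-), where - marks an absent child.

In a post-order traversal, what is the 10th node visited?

B

Post-order visits the left subtree, then the right subtree, then the node.
At E: go left to C.
  At C: no left child.
  At C: go right to B.
    At B: go left to R.
      At R: no left child.
      At R: go right to S.
        At S: go left to Z.
          At Z: no left child.
          At Z: go right to T.
            T is a leaf — visit T.
          Visit Z.
        At S: go right to A.
          A is a leaf — visit A.
        Visit S.
      Visit R.
    At B: go right to G.
      At G: go left to D.
        At D: no left child.
        At D: go right to P.
          At P: go left to U.
            U is a leaf — visit U.
          At P: no right child.
          Visit P.
        Visit D.
      At G: no right child.
      Visit G.
    Visit B.
  Visit C.
At E: no right child.
Visit E.
Full post-order sequence: T, Z, A, S, R, U, P, D, G, B, C, E.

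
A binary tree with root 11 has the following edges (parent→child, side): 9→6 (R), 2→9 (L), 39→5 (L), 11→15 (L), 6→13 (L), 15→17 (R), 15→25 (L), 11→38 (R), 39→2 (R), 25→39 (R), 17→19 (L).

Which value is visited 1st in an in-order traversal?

25

In-order visits the left subtree, then the node, then the right subtree.
At 11: go left to 15.
  At 15: go left to 25.
    At 25: no left child.
    Visit 25.
    At 25: go right to 39.
      At 39: go left to 5.
        5 is a leaf — visit 5.
      Visit 39.
      At 39: go right to 2.
        At 2: go left to 9.
          At 9: no left child.
          Visit 9.
          At 9: go right to 6.
            At 6: go left to 13.
              13 is a leaf — visit 13.
            Visit 6.
            At 6: no right child.
        Visit 2.
        At 2: no right child.
  Visit 15.
  At 15: go right to 17.
    At 17: go left to 19.
      19 is a leaf — visit 19.
    Visit 17.
    At 17: no right child.
Visit 11.
At 11: go right to 38.
  38 is a leaf — visit 38.
Full in-order sequence: 25, 5, 39, 9, 13, 6, 2, 15, 19, 17, 11, 38.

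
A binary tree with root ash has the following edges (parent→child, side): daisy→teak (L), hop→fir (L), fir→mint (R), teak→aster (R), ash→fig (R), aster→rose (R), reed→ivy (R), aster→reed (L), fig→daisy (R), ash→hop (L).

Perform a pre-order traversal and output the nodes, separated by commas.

ash, hop, fir, mint, fig, daisy, teak, aster, reed, ivy, rose

Pre-order visits the node, then its left subtree, then its right subtree.
Visit ash.
At ash: go left to hop.
  Visit hop.
  At hop: go left to fir.
    Visit fir.
    At fir: no left child.
    At fir: go right to mint.
      mint is a leaf — visit mint.
  At hop: no right child.
At ash: go right to fig.
  Visit fig.
  At fig: no left child.
  At fig: go right to daisy.
    Visit daisy.
    At daisy: go left to teak.
      Visit teak.
      At teak: no left child.
      At teak: go right to aster.
        Visit aster.
        At aster: go left to reed.
          Visit reed.
          At reed: no left child.
          At reed: go right to ivy.
            ivy is a leaf — visit ivy.
        At aster: go right to rose.
          rose is a leaf — visit rose.
    At daisy: no right child.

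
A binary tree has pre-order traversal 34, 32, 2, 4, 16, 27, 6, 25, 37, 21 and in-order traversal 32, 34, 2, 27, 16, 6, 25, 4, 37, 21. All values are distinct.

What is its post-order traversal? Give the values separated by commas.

32, 27, 25, 6, 16, 21, 37, 4, 2, 34

The first element of pre-order is the root; it splits in-order into left and right subtrees.
Root 34: left subtree has 1 node {32}, right has 8 {2, 27, 16, 6, 25, 4, 37, 21}.
  Root 2: left subtree has 0 nodes { }, right has 7 {27, 16, 6, 25, 4, 37, 21}.
    Root 4: left subtree has 4 nodes {27, 16, 6, 25}, right has 2 {37, 21}.
      Root 16: left subtree has 1 node {27}, right has 2 {6, 25}.
        Root 6: left subtree has 0 nodes { }, right has 1 {25}.
      Root 37: left subtree has 0 nodes { }, right has 1 {21}.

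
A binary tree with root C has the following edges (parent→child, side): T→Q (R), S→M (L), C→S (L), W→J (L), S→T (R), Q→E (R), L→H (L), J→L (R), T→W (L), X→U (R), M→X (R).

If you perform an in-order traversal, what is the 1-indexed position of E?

11

In-order visits the left subtree, then the node, then the right subtree.
At C: go left to S.
  At S: go left to M.
    At M: no left child.
    Visit M.
    At M: go right to X.
      At X: no left child.
      Visit X.
      At X: go right to U.
        U is a leaf — visit U.
  Visit S.
  At S: go right to T.
    At T: go left to W.
      At W: go left to J.
        At J: no left child.
        Visit J.
        At J: go right to L.
          At L: go left to H.
            H is a leaf — visit H.
          Visit L.
          At L: no right child.
      Visit W.
      At W: no right child.
    Visit T.
    At T: go right to Q.
      At Q: no left child.
      Visit Q.
      At Q: go right to E.
        E is a leaf — visit E.
Visit C.
At C: no right child.
Full in-order sequence: M, X, U, S, J, H, L, W, T, Q, E, C.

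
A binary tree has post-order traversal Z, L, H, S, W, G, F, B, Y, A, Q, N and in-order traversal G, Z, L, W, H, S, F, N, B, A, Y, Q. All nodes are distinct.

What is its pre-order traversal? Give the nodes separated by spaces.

The last element of post-order is the root; it splits in-order into left and right subtrees.
Root N: left subtree has 7 nodes {G, Z, L, W, H, S, F}, right has 4 {B, A, Y, Q}.
  Root F: left subtree has 6 nodes {G, Z, L, W, H, S}, right has 0 { }.
    Root G: left subtree has 0 nodes { }, right has 5 {Z, L, W, H, S}.
      Root W: left subtree has 2 nodes {Z, L}, right has 2 {H, S}.
        Root L: left subtree has 1 node {Z}, right has 0 { }.
        Root S: left subtree has 1 node {H}, right has 0 { }.
  Root Q: left subtree has 3 nodes {B, A, Y}, right has 0 { }.
    Root A: left subtree has 1 node {B}, right has 1 {Y}.

N F G W L Z S H Q A B Y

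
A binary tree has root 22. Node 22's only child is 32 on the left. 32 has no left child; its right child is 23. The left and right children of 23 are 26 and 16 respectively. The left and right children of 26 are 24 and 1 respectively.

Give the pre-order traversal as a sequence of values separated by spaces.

Pre-order visits the node, then its left subtree, then its right subtree.
Visit 22.
At 22: go left to 32.
  Visit 32.
  At 32: no left child.
  At 32: go right to 23.
    Visit 23.
    At 23: go left to 26.
      Visit 26.
      At 26: go left to 24.
        24 is a leaf — visit 24.
      At 26: go right to 1.
        1 is a leaf — visit 1.
    At 23: go right to 16.
      16 is a leaf — visit 16.
At 22: no right child.

22 32 23 26 24 1 16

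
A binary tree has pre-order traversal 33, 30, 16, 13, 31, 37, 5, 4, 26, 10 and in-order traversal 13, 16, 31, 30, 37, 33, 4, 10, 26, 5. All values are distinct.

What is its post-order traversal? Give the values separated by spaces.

13 31 16 37 30 10 26 4 5 33

The first element of pre-order is the root; it splits in-order into left and right subtrees.
Root 33: left subtree has 5 nodes {13, 16, 31, 30, 37}, right has 4 {4, 10, 26, 5}.
  Root 30: left subtree has 3 nodes {13, 16, 31}, right has 1 {37}.
    Root 16: left subtree has 1 node {13}, right has 1 {31}.
  Root 5: left subtree has 3 nodes {4, 10, 26}, right has 0 { }.
    Root 4: left subtree has 0 nodes { }, right has 2 {10, 26}.
      Root 26: left subtree has 1 node {10}, right has 0 { }.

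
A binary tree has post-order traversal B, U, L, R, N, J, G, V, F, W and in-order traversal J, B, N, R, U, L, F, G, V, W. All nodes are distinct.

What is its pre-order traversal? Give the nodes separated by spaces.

W F J N B R L U V G

The last element of post-order is the root; it splits in-order into left and right subtrees.
Root W: left subtree has 9 nodes {J, B, N, R, U, L, F, G, V}, right has 0 { }.
  Root F: left subtree has 6 nodes {J, B, N, R, U, L}, right has 2 {G, V}.
    Root J: left subtree has 0 nodes { }, right has 5 {B, N, R, U, L}.
      Root N: left subtree has 1 node {B}, right has 3 {R, U, L}.
        Root R: left subtree has 0 nodes { }, right has 2 {U, L}.
          Root L: left subtree has 1 node {U}, right has 0 { }.
    Root V: left subtree has 1 node {G}, right has 0 { }.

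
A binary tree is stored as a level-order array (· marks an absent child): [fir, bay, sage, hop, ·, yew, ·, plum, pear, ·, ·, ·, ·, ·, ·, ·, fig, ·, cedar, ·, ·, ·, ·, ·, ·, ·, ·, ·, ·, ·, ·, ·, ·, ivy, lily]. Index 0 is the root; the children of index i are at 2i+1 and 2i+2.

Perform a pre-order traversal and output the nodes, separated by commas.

fir, bay, hop, plum, fig, ivy, lily, pear, cedar, sage, yew

Pre-order visits the node, then its left subtree, then its right subtree.
Visit fir.
At fir: go left to bay.
  Visit bay.
  At bay: go left to hop.
    Visit hop.
    At hop: go left to plum.
      Visit plum.
      At plum: no left child.
      At plum: go right to fig.
        Visit fig.
        At fig: go left to ivy.
          ivy is a leaf — visit ivy.
        At fig: go right to lily.
          lily is a leaf — visit lily.
    At hop: go right to pear.
      Visit pear.
      At pear: no left child.
      At pear: go right to cedar.
        cedar is a leaf — visit cedar.
  At bay: no right child.
At fir: go right to sage.
  Visit sage.
  At sage: go left to yew.
    yew is a leaf — visit yew.
  At sage: no right child.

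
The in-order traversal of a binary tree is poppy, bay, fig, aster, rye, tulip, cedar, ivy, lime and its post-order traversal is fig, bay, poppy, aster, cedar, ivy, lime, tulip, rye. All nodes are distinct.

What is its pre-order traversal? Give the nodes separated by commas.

rye, aster, poppy, bay, fig, tulip, lime, ivy, cedar

The last element of post-order is the root; it splits in-order into left and right subtrees.
Root rye: left subtree has 4 nodes {poppy, bay, fig, aster}, right has 4 {tulip, cedar, ivy, lime}.
  Root aster: left subtree has 3 nodes {poppy, bay, fig}, right has 0 { }.
    Root poppy: left subtree has 0 nodes { }, right has 2 {bay, fig}.
      Root bay: left subtree has 0 nodes { }, right has 1 {fig}.
  Root tulip: left subtree has 0 nodes { }, right has 3 {cedar, ivy, lime}.
    Root lime: left subtree has 2 nodes {cedar, ivy}, right has 0 { }.
      Root ivy: left subtree has 1 node {cedar}, right has 0 { }.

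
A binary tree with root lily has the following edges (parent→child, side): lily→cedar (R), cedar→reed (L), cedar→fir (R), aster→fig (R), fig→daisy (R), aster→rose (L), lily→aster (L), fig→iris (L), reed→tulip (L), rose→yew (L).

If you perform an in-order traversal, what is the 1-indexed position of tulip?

8

In-order visits the left subtree, then the node, then the right subtree.
At lily: go left to aster.
  At aster: go left to rose.
    At rose: go left to yew.
      yew is a leaf — visit yew.
    Visit rose.
    At rose: no right child.
  Visit aster.
  At aster: go right to fig.
    At fig: go left to iris.
      iris is a leaf — visit iris.
    Visit fig.
    At fig: go right to daisy.
      daisy is a leaf — visit daisy.
Visit lily.
At lily: go right to cedar.
  At cedar: go left to reed.
    At reed: go left to tulip.
      tulip is a leaf — visit tulip.
    Visit reed.
    At reed: no right child.
  Visit cedar.
  At cedar: go right to fir.
    fir is a leaf — visit fir.
Full in-order sequence: yew, rose, aster, iris, fig, daisy, lily, tulip, reed, cedar, fir.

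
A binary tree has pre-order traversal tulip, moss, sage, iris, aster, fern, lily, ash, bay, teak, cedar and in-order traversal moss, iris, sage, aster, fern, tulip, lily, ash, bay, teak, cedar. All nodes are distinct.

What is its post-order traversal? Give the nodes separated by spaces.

The first element of pre-order is the root; it splits in-order into left and right subtrees.
Root tulip: left subtree has 5 nodes {moss, iris, sage, aster, fern}, right has 5 {lily, ash, bay, teak, cedar}.
  Root moss: left subtree has 0 nodes { }, right has 4 {iris, sage, aster, fern}.
    Root sage: left subtree has 1 node {iris}, right has 2 {aster, fern}.
      Root aster: left subtree has 0 nodes { }, right has 1 {fern}.
  Root lily: left subtree has 0 nodes { }, right has 4 {ash, bay, teak, cedar}.
    Root ash: left subtree has 0 nodes { }, right has 3 {bay, teak, cedar}.
      Root bay: left subtree has 0 nodes { }, right has 2 {teak, cedar}.
        Root teak: left subtree has 0 nodes { }, right has 1 {cedar}.

iris fern aster sage moss cedar teak bay ash lily tulip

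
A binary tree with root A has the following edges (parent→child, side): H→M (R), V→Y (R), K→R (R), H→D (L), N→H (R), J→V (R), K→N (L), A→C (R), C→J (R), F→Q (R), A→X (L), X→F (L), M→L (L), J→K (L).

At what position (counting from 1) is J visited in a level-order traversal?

Level-order visits nodes level by level from the root, left to right within each level.
Level 0: A
Level 1: X, C
Level 2: F, J
Level 3: Q, K, V
Level 4: N, R, Y
Level 5: H
Level 6: D, M
Level 7: L
Full level-order sequence: A, X, C, F, J, Q, K, V, N, R, Y, H, D, M, L.

5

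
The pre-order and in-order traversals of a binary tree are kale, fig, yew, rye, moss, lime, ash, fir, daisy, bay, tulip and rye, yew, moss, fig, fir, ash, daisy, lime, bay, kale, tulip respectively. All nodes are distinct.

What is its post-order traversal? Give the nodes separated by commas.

The first element of pre-order is the root; it splits in-order into left and right subtrees.
Root kale: left subtree has 9 nodes {rye, yew, moss, fig, fir, ash, daisy, lime, bay}, right has 1 {tulip}.
  Root fig: left subtree has 3 nodes {rye, yew, moss}, right has 5 {fir, ash, daisy, lime, bay}.
    Root yew: left subtree has 1 node {rye}, right has 1 {moss}.
    Root lime: left subtree has 3 nodes {fir, ash, daisy}, right has 1 {bay}.
      Root ash: left subtree has 1 node {fir}, right has 1 {daisy}.

rye, moss, yew, fir, daisy, ash, bay, lime, fig, tulip, kale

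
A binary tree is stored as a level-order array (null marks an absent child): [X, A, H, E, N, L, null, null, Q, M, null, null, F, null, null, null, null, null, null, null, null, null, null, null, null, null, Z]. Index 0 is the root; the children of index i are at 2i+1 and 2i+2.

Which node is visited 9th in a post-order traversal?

Post-order visits the left subtree, then the right subtree, then the node.
At X: go left to A.
  At A: go left to E.
    At E: no left child.
    At E: go right to Q.
      Q is a leaf — visit Q.
    Visit E.
  At A: go right to N.
    At N: go left to M.
      M is a leaf — visit M.
    At N: no right child.
    Visit N.
  Visit A.
At X: go right to H.
  At H: go left to L.
    At L: no left child.
    At L: go right to F.
      At F: no left child.
      At F: go right to Z.
        Z is a leaf — visit Z.
      Visit F.
    Visit L.
  At H: no right child.
  Visit H.
Visit X.
Full post-order sequence: Q, E, M, N, A, Z, F, L, H, X.

H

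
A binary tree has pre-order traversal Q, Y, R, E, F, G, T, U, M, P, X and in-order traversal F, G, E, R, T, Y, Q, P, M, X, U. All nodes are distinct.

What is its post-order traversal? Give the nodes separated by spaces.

The first element of pre-order is the root; it splits in-order into left and right subtrees.
Root Q: left subtree has 6 nodes {F, G, E, R, T, Y}, right has 4 {P, M, X, U}.
  Root Y: left subtree has 5 nodes {F, G, E, R, T}, right has 0 { }.
    Root R: left subtree has 3 nodes {F, G, E}, right has 1 {T}.
      Root E: left subtree has 2 nodes {F, G}, right has 0 { }.
        Root F: left subtree has 0 nodes { }, right has 1 {G}.
  Root U: left subtree has 3 nodes {P, M, X}, right has 0 { }.
    Root M: left subtree has 1 node {P}, right has 1 {X}.

G F E T R Y P X M U Q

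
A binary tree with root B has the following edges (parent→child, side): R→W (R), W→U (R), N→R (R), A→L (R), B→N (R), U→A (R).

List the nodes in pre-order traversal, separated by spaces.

Pre-order visits the node, then its left subtree, then its right subtree.
Visit B.
At B: no left child.
At B: go right to N.
  Visit N.
  At N: no left child.
  At N: go right to R.
    Visit R.
    At R: no left child.
    At R: go right to W.
      Visit W.
      At W: no left child.
      At W: go right to U.
        Visit U.
        At U: no left child.
        At U: go right to A.
          Visit A.
          At A: no left child.
          At A: go right to L.
            L is a leaf — visit L.

B N R W U A L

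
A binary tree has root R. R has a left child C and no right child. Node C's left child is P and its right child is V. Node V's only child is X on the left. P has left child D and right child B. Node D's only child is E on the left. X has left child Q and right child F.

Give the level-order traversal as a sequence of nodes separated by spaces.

R C P V D B X E Q F

Level-order visits nodes level by level from the root, left to right within each level.
Level 0: R
Level 1: C
Level 2: P, V
Level 3: D, B, X
Level 4: E, Q, F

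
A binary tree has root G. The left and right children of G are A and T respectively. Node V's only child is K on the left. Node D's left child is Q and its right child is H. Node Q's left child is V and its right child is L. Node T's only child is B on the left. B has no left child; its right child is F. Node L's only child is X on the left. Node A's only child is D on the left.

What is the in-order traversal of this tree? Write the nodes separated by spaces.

In-order visits the left subtree, then the node, then the right subtree.
At G: go left to A.
  At A: go left to D.
    At D: go left to Q.
      At Q: go left to V.
        At V: go left to K.
          K is a leaf — visit K.
        Visit V.
        At V: no right child.
      Visit Q.
      At Q: go right to L.
        At L: go left to X.
          X is a leaf — visit X.
        Visit L.
        At L: no right child.
    Visit D.
    At D: go right to H.
      H is a leaf — visit H.
  Visit A.
  At A: no right child.
Visit G.
At G: go right to T.
  At T: go left to B.
    At B: no left child.
    Visit B.
    At B: go right to F.
      F is a leaf — visit F.
  Visit T.
  At T: no right child.

K V Q X L D H A G B F T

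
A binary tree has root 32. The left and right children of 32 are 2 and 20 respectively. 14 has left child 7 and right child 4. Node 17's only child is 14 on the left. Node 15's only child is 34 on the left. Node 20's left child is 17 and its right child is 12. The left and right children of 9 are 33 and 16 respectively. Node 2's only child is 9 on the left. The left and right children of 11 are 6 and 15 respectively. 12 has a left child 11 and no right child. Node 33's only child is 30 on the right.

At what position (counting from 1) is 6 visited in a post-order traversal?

Post-order visits the left subtree, then the right subtree, then the node.
At 32: go left to 2.
  At 2: go left to 9.
    At 9: go left to 33.
      At 33: no left child.
      At 33: go right to 30.
        30 is a leaf — visit 30.
      Visit 33.
    At 9: go right to 16.
      16 is a leaf — visit 16.
    Visit 9.
  At 2: no right child.
  Visit 2.
At 32: go right to 20.
  At 20: go left to 17.
    At 17: go left to 14.
      At 14: go left to 7.
        7 is a leaf — visit 7.
      At 14: go right to 4.
        4 is a leaf — visit 4.
      Visit 14.
    At 17: no right child.
    Visit 17.
  At 20: go right to 12.
    At 12: go left to 11.
      At 11: go left to 6.
        6 is a leaf — visit 6.
      At 11: go right to 15.
        At 15: go left to 34.
          34 is a leaf — visit 34.
        At 15: no right child.
        Visit 15.
      Visit 11.
    At 12: no right child.
    Visit 12.
  Visit 20.
Visit 32.
Full post-order sequence: 30, 33, 16, 9, 2, 7, 4, 14, 17, 6, 34, 15, 11, 12, 20, 32.

10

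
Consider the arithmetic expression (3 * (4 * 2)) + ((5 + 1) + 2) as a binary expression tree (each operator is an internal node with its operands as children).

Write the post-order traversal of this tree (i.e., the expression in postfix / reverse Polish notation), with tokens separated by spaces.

Post-order on an expression tree gives postfix notation: for each operator, emit left operand, right operand, then the operator.

3 4 2 * * 5 1 + 2 + +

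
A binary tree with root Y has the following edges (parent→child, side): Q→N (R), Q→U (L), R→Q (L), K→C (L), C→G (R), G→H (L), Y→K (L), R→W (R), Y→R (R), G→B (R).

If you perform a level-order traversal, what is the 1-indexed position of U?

8

Level-order visits nodes level by level from the root, left to right within each level.
Level 0: Y
Level 1: K, R
Level 2: C, Q, W
Level 3: G, U, N
Level 4: H, B
Full level-order sequence: Y, K, R, C, Q, W, G, U, N, H, B.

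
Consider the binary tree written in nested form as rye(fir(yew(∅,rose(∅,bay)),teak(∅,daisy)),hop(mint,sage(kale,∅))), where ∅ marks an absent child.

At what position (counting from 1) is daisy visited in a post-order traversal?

Post-order visits the left subtree, then the right subtree, then the node.
At rye: go left to fir.
  At fir: go left to yew.
    At yew: no left child.
    At yew: go right to rose.
      At rose: no left child.
      At rose: go right to bay.
        bay is a leaf — visit bay.
      Visit rose.
    Visit yew.
  At fir: go right to teak.
    At teak: no left child.
    At teak: go right to daisy.
      daisy is a leaf — visit daisy.
    Visit teak.
  Visit fir.
At rye: go right to hop.
  At hop: go left to mint.
    mint is a leaf — visit mint.
  At hop: go right to sage.
    At sage: go left to kale.
      kale is a leaf — visit kale.
    At sage: no right child.
    Visit sage.
  Visit hop.
Visit rye.
Full post-order sequence: bay, rose, yew, daisy, teak, fir, mint, kale, sage, hop, rye.

4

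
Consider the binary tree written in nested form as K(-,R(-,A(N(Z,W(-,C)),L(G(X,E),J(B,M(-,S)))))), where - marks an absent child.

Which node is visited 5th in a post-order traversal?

X

Post-order visits the left subtree, then the right subtree, then the node.
At K: no left child.
At K: go right to R.
  At R: no left child.
  At R: go right to A.
    At A: go left to N.
      At N: go left to Z.
        Z is a leaf — visit Z.
      At N: go right to W.
        At W: no left child.
        At W: go right to C.
          C is a leaf — visit C.
        Visit W.
      Visit N.
    At A: go right to L.
      At L: go left to G.
        At G: go left to X.
          X is a leaf — visit X.
        At G: go right to E.
          E is a leaf — visit E.
        Visit G.
      At L: go right to J.
        At J: go left to B.
          B is a leaf — visit B.
        At J: go right to M.
          At M: no left child.
          At M: go right to S.
            S is a leaf — visit S.
          Visit M.
        Visit J.
      Visit L.
    Visit A.
  Visit R.
Visit K.
Full post-order sequence: Z, C, W, N, X, E, G, B, S, M, J, L, A, R, K.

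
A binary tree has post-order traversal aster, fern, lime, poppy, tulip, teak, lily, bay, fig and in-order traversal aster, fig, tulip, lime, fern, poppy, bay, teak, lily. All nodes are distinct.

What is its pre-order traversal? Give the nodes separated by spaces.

The last element of post-order is the root; it splits in-order into left and right subtrees.
Root fig: left subtree has 1 node {aster}, right has 7 {tulip, lime, fern, poppy, bay, teak, lily}.
  Root bay: left subtree has 4 nodes {tulip, lime, fern, poppy}, right has 2 {teak, lily}.
    Root tulip: left subtree has 0 nodes { }, right has 3 {lime, fern, poppy}.
      Root poppy: left subtree has 2 nodes {lime, fern}, right has 0 { }.
        Root lime: left subtree has 0 nodes { }, right has 1 {fern}.
    Root lily: left subtree has 1 node {teak}, right has 0 { }.

fig aster bay tulip poppy lime fern lily teak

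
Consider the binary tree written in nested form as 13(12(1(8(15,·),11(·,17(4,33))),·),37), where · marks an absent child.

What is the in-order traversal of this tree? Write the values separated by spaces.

In-order visits the left subtree, then the node, then the right subtree.
At 13: go left to 12.
  At 12: go left to 1.
    At 1: go left to 8.
      At 8: go left to 15.
        15 is a leaf — visit 15.
      Visit 8.
      At 8: no right child.
    Visit 1.
    At 1: go right to 11.
      At 11: no left child.
      Visit 11.
      At 11: go right to 17.
        At 17: go left to 4.
          4 is a leaf — visit 4.
        Visit 17.
        At 17: go right to 33.
          33 is a leaf — visit 33.
  Visit 12.
  At 12: no right child.
Visit 13.
At 13: go right to 37.
  37 is a leaf — visit 37.

15 8 1 11 4 17 33 12 13 37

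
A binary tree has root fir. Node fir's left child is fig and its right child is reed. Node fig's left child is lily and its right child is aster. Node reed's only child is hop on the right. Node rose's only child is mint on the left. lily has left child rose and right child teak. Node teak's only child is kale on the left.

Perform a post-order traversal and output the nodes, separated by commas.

Post-order visits the left subtree, then the right subtree, then the node.
At fir: go left to fig.
  At fig: go left to lily.
    At lily: go left to rose.
      At rose: go left to mint.
        mint is a leaf — visit mint.
      At rose: no right child.
      Visit rose.
    At lily: go right to teak.
      At teak: go left to kale.
        kale is a leaf — visit kale.
      At teak: no right child.
      Visit teak.
    Visit lily.
  At fig: go right to aster.
    aster is a leaf — visit aster.
  Visit fig.
At fir: go right to reed.
  At reed: no left child.
  At reed: go right to hop.
    hop is a leaf — visit hop.
  Visit reed.
Visit fir.

mint, rose, kale, teak, lily, aster, fig, hop, reed, fir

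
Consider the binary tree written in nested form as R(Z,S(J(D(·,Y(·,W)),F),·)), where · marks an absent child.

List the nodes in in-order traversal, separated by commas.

In-order visits the left subtree, then the node, then the right subtree.
At R: go left to Z.
  Z is a leaf — visit Z.
Visit R.
At R: go right to S.
  At S: go left to J.
    At J: go left to D.
      At D: no left child.
      Visit D.
      At D: go right to Y.
        At Y: no left child.
        Visit Y.
        At Y: go right to W.
          W is a leaf — visit W.
    Visit J.
    At J: go right to F.
      F is a leaf — visit F.
  Visit S.
  At S: no right child.

Z, R, D, Y, W, J, F, S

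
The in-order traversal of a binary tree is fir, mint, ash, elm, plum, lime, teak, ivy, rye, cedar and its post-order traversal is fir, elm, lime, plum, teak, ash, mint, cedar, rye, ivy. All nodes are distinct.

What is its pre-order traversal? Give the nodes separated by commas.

The last element of post-order is the root; it splits in-order into left and right subtrees.
Root ivy: left subtree has 7 nodes {fir, mint, ash, elm, plum, lime, teak}, right has 2 {rye, cedar}.
  Root mint: left subtree has 1 node {fir}, right has 5 {ash, elm, plum, lime, teak}.
    Root ash: left subtree has 0 nodes { }, right has 4 {elm, plum, lime, teak}.
      Root teak: left subtree has 3 nodes {elm, plum, lime}, right has 0 { }.
        Root plum: left subtree has 1 node {elm}, right has 1 {lime}.
  Root rye: left subtree has 0 nodes { }, right has 1 {cedar}.

ivy, mint, fir, ash, teak, plum, elm, lime, rye, cedar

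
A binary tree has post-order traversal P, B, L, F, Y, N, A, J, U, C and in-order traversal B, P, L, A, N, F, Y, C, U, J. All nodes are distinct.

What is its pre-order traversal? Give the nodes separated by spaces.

C A L B P N Y F U J

The last element of post-order is the root; it splits in-order into left and right subtrees.
Root C: left subtree has 7 nodes {B, P, L, A, N, F, Y}, right has 2 {U, J}.
  Root A: left subtree has 3 nodes {B, P, L}, right has 3 {N, F, Y}.
    Root L: left subtree has 2 nodes {B, P}, right has 0 { }.
      Root B: left subtree has 0 nodes { }, right has 1 {P}.
    Root N: left subtree has 0 nodes { }, right has 2 {F, Y}.
      Root Y: left subtree has 1 node {F}, right has 0 { }.
  Root U: left subtree has 0 nodes { }, right has 1 {J}.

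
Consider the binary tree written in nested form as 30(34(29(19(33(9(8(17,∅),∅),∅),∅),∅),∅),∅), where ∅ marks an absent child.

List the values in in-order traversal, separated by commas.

17, 8, 9, 33, 19, 29, 34, 30

In-order visits the left subtree, then the node, then the right subtree.
At 30: go left to 34.
  At 34: go left to 29.
    At 29: go left to 19.
      At 19: go left to 33.
        At 33: go left to 9.
          At 9: go left to 8.
            At 8: go left to 17.
              17 is a leaf — visit 17.
            Visit 8.
            At 8: no right child.
          Visit 9.
          At 9: no right child.
        Visit 33.
        At 33: no right child.
      Visit 19.
      At 19: no right child.
    Visit 29.
    At 29: no right child.
  Visit 34.
  At 34: no right child.
Visit 30.
At 30: no right child.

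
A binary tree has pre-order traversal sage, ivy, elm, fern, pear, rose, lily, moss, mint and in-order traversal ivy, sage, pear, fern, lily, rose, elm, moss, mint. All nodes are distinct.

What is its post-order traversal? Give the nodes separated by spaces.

The first element of pre-order is the root; it splits in-order into left and right subtrees.
Root sage: left subtree has 1 node {ivy}, right has 7 {pear, fern, lily, rose, elm, moss, mint}.
  Root elm: left subtree has 4 nodes {pear, fern, lily, rose}, right has 2 {moss, mint}.
    Root fern: left subtree has 1 node {pear}, right has 2 {lily, rose}.
      Root rose: left subtree has 1 node {lily}, right has 0 { }.
    Root moss: left subtree has 0 nodes { }, right has 1 {mint}.

ivy pear lily rose fern mint moss elm sage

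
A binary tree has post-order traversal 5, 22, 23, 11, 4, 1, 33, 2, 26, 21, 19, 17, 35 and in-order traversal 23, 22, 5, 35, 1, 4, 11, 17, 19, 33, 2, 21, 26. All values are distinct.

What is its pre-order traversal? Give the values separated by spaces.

The last element of post-order is the root; it splits in-order into left and right subtrees.
Root 35: left subtree has 3 nodes {23, 22, 5}, right has 9 {1, 4, 11, 17, 19, 33, 2, 21, 26}.
  Root 23: left subtree has 0 nodes { }, right has 2 {22, 5}.
    Root 22: left subtree has 0 nodes { }, right has 1 {5}.
  Root 17: left subtree has 3 nodes {1, 4, 11}, right has 5 {19, 33, 2, 21, 26}.
    Root 1: left subtree has 0 nodes { }, right has 2 {4, 11}.
      Root 4: left subtree has 0 nodes { }, right has 1 {11}.
    Root 19: left subtree has 0 nodes { }, right has 4 {33, 2, 21, 26}.
      Root 21: left subtree has 2 nodes {33, 2}, right has 1 {26}.
        Root 2: left subtree has 1 node {33}, right has 0 { }.

35 23 22 5 17 1 4 11 19 21 2 33 26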